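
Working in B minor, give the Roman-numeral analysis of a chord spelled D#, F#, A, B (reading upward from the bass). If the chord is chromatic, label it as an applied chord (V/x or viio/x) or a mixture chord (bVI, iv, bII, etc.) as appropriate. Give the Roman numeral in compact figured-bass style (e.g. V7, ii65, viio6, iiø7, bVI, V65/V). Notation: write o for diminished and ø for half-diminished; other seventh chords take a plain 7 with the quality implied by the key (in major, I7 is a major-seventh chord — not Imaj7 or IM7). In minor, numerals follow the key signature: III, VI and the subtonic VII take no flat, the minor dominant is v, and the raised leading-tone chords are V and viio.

V65/iv

The pitches B-D#-F#-A form a dominant seventh chord rooted on B.
B is not a diatonic chord root with this quality in B minor, but it lies a perfect fifth above E (iv), so the chord functions as an applied dominant of iv.
With D# in the bass the chord is in first inversion, so the figured bass is 65.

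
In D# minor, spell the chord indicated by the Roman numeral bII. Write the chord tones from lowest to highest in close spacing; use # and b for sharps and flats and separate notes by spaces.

bII is the Neapolitan chord — a major triad on the lowered second degree. In D# minor that root is E.
So the chord is E-G#-B, a major triad.

E G# B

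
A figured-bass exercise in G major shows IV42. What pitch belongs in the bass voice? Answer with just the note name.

B

IV in G major has root C; the chord is C-E-G-B.
The figure 42 means third inversion — the seventh is in the bass.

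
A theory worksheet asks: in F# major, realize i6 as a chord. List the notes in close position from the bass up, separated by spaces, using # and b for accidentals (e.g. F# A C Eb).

A C# F#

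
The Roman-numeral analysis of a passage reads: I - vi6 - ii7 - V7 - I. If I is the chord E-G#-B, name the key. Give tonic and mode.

E major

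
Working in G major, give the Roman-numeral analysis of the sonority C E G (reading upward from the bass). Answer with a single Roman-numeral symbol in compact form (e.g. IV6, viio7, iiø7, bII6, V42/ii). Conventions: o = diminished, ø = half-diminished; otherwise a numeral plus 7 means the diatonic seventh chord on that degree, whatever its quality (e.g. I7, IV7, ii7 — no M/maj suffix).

IV

Stacked in thirds the chord is C-E-G: a major triad on C.
C is scale degree 4 in G major, and a major triad on that degree is written IV.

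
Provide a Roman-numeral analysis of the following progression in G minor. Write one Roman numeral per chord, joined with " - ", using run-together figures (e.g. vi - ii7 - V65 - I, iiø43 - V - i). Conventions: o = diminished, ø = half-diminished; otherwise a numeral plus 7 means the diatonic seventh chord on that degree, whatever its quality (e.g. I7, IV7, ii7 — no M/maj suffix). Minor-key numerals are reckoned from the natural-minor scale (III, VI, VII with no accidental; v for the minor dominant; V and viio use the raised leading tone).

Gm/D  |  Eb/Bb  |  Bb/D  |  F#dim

i64 - VI64 - III6 - viio

Gm/D: root G is the tonic; minor triad there is i64.
Eb/Bb has root Eb, degree 6 in G minor, so VI64.
Bb/D: major triad on Bb = scale degree 3 → III6.
F#dim has root F#, degree 7 in G minor, so viio.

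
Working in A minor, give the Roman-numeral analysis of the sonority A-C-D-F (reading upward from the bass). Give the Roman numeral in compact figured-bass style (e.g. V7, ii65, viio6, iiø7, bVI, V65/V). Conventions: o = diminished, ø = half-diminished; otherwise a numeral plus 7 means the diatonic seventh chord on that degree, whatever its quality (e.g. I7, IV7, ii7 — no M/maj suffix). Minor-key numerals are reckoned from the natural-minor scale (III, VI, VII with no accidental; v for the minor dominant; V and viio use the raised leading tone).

The pitches D-F-A-C form a minor seventh chord rooted on D.
D is scale degree 4 in A minor, and a minor seventh chord on that degree is written iv7.
With A in the bass the chord is in second inversion, so the figured bass is 43.

iv43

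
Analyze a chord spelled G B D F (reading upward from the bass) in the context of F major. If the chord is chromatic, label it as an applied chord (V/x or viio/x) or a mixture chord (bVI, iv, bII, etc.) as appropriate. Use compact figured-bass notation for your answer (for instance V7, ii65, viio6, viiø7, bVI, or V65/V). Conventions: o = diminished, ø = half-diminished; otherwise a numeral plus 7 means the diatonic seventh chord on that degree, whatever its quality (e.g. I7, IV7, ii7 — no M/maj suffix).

Stacked in thirds the chord is G-B-D-F: a dominant seventh chord on G.
G is not a diatonic chord root with this quality in F major, but it lies a perfect fifth above C (V), so the chord functions as an applied dominant of V.

V7/V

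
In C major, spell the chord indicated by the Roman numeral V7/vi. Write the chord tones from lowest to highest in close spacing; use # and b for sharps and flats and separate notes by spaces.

The slash means an applied dominant: we want the dominant of vi. In C major, vi is A minor, and its dominant is built on E.
Building a dominant seventh chord on E gives E-G#-B-D.

E G# B D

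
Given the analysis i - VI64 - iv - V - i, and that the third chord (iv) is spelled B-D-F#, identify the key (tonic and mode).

F# minor

The chord Bm is a minor triad rooted on B; its label is iv.
If B is scale degree 4 and the mode makes that degree carry a minor triad, the tonic is F# and the mode is minor.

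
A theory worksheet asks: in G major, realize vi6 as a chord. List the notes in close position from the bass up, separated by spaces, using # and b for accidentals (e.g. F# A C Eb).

G B E

The numeral's case and figure indicate a minor triad. In G major its root, scale degree 6, is E.
Stacking thirds from E gives E-G-B.
With the 6 figure the chord is in first inversion; from the bass G upward in close position it reads G-B-E.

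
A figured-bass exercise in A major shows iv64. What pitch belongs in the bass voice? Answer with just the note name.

iv in A major has root D; the chord is D-F-A.
The figure 64 means second inversion — the fifth is in the bass.

A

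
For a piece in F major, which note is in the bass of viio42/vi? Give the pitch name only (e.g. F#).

The applied chord viio42/vi is rooted on C#: C#-E-G-Bb.
The figure 42 means third inversion — the seventh is in the bass.

Bb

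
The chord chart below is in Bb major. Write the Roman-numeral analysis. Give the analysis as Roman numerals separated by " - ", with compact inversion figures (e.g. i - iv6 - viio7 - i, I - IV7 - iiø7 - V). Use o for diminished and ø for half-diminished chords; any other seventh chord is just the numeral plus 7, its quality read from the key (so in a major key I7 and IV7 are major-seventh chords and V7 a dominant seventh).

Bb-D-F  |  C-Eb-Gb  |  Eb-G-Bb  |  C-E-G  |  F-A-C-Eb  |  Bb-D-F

Bb-D-F: root Bb is the tonic; major triad there is I.
C-Eb-Gb is non-diatonic — iio, a mixture chord from Bb minor.
Eb-G-Bb has root Eb, degree 4 in Bb major, so IV.
C-E-G: chromatic; C is V of V, so V/V.
F-A-C-Eb: dominant seventh chord on F = scale degree 5 → V7.
Bb-D-F has root Bb, degree 1 in Bb major, so I.

I - iio - IV - V/V - V7 - I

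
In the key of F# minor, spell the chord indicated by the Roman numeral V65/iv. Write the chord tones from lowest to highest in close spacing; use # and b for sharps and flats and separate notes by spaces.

A# C# E F#

V65/iv is a secondary dominant — the dominant seventh of iv. iv in F# minor is B, so the applied chord's root is F#, a perfect fifth above.
Building a dominant seventh chord on F# gives F#-A#-C#-E.
With the 65 figure the chord is in first inversion; from the bass A# upward in close position it reads A#-C#-E-F#.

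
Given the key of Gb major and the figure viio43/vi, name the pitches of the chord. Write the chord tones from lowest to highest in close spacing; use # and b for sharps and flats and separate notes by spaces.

The slash marks an applied leading-tone chord: viio of vi. In Gb major, vi is Eb, so the leading tone to it is D, a half step below.
Building a fully diminished seventh chord on D gives D-F-Ab-Cb.
With the 43 figure the chord is in second inversion; from the bass Ab upward in close position it reads Ab-Cb-D-F.

Ab Cb D F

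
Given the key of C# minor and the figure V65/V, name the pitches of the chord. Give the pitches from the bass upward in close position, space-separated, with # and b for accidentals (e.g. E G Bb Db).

The slash means an applied dominant: we want the dominant of V. In C# minor, V is G# major, and its dominant is built on D#.
Building a dominant seventh chord on D# gives D#-F##-A#-C#.
With the 65 figure the chord is in first inversion; from the bass F## upward in close position it reads F##-A#-C#-D#.

F## A# C# D#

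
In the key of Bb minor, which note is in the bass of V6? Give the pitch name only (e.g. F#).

A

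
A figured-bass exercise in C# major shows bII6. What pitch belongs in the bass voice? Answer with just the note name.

bII in C# major has root D; the chord is D-F#-A.
The figure 6 means first inversion — the third is in the bass.

F#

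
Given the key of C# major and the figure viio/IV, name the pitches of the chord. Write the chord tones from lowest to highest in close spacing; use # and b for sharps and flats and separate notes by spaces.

E# G# B

The slash marks an applied leading-tone chord: viio of IV. In C# major, IV is F#, so the leading tone to it is E#, a half step below.
Building a diminished triad on E# gives E#-G#-B.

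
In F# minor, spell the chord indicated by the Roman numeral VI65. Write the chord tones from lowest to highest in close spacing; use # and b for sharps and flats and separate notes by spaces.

The numeral's case and figure indicate a major seventh chord. In F# minor its root, scale degree 6, is D.
Stacking thirds from D gives D-F#-A-C#.
With the 65 figure the chord is in first inversion; from the bass F# upward in close position it reads F#-A-C#-D.

F# A C# D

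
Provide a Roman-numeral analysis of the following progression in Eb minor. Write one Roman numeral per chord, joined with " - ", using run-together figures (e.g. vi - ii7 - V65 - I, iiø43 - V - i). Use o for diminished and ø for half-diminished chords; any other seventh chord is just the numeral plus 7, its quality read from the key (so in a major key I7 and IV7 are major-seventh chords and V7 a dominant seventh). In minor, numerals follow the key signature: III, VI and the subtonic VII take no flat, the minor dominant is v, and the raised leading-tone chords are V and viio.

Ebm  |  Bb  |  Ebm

i - V - i

Ebm: minor triad on Eb = scale degree 1 → i.
Bb: major triad on Bb = scale degree 5 → V.
Ebm has root Eb, degree 1 in Eb minor, so i.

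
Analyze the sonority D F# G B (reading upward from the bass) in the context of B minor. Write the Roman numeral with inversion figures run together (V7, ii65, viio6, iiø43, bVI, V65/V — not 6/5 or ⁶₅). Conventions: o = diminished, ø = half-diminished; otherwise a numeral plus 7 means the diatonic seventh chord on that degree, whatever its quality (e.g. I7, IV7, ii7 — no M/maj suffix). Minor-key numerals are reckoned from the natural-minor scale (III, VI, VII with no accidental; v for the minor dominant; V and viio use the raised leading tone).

VI43

Stacked in thirds the chord is G-B-D-F#: a major seventh chord on G.
In B minor, G is the submediant; the diatonic major seventh chord there is VI7.
With D in the bass the chord is in second inversion, so the figured bass is 43.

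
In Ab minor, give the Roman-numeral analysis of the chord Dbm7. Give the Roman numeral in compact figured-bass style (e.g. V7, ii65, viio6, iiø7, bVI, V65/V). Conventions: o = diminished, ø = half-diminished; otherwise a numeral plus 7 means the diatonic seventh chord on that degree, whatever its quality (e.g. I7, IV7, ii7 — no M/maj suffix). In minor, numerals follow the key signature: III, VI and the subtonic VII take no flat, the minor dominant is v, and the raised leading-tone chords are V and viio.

The pitches Db-Fb-Ab-Cb form a minor seventh chord rooted on Db.
In Ab minor, Db is the subdominant; the diatonic minor seventh chord there is iv7.

iv7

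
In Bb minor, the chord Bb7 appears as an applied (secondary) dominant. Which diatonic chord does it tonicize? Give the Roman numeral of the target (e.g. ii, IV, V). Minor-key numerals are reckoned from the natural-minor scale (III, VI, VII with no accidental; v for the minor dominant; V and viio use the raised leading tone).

iv

The chord is a dominant seventh chord on Bb.
A dominant resolves down a perfect fifth: Bb → Eb. In Bb minor, Eb is scale degree 4, i.e. iv.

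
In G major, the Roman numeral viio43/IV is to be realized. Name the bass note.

The applied chord viio43/IV is rooted on B: B-D-F-Ab.
The figure 43 means second inversion — the fifth is in the bass.

F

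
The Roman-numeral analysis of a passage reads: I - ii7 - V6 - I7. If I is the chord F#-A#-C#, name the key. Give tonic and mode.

F# major

The chord F# is a major triad rooted on F#; its label is I.
If F# is scale degree 1 and the mode makes that degree carry a major triad, the tonic is F# and the mode is major.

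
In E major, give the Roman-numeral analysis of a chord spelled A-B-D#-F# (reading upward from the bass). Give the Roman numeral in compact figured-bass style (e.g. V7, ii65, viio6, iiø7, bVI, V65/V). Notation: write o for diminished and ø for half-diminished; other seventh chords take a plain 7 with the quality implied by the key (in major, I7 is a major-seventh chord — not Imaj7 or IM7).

The pitches B-D#-F#-A form a dominant seventh chord rooted on B.
B is scale degree 5 in E major, and a dominant seventh chord on that degree is written V7.
With A in the bass the chord is in third inversion, so the figured bass is 42.

V42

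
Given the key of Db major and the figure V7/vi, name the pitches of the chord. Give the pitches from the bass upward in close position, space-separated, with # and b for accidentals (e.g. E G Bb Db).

F A C Eb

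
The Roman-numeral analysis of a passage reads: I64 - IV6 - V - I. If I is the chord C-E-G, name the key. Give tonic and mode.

C major

The chord C is a major triad rooted on C; its label is I.
If C is scale degree 1 and the mode makes that degree carry a major triad, the tonic is C and the mode is major.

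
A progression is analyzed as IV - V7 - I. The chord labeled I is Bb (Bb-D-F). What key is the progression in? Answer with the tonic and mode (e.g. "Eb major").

Bb major

I is given as Bb-D-F — a major triad with root Bb.
If Bb is scale degree 1 and the mode makes that degree carry a major triad, the tonic is Bb and the mode is major.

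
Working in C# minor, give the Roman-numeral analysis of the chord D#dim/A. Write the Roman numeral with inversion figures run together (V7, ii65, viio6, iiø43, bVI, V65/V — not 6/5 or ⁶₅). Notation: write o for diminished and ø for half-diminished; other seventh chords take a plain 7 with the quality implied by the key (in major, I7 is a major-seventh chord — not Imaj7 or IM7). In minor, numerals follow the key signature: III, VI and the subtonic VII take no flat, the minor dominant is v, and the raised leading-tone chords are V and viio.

Stacked in thirds the chord is D#-F#-A: a diminished triad on D#.
In C# minor, D# is the supertonic; the diatonic diminished triad there is iio.
With A in the bass the chord is in second inversion, so the figured bass is 64.

iio64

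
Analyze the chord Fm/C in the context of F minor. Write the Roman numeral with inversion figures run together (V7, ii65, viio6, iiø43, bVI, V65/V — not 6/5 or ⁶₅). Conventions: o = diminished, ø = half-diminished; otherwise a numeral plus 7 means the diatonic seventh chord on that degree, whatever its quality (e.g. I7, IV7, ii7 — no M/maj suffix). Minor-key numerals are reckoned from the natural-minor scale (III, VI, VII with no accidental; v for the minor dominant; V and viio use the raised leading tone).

i64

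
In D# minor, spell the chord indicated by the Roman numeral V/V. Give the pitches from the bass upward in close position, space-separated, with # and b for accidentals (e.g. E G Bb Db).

E# G## B#

V/V is a secondary dominant — the dominant triad of V. V in D# minor is A#, so the applied chord's root is E#, a perfect fifth above.
Building a major triad on E# gives E#-G##-B#.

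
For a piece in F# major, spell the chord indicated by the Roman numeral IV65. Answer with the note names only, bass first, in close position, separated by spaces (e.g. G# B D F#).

D# F# A# B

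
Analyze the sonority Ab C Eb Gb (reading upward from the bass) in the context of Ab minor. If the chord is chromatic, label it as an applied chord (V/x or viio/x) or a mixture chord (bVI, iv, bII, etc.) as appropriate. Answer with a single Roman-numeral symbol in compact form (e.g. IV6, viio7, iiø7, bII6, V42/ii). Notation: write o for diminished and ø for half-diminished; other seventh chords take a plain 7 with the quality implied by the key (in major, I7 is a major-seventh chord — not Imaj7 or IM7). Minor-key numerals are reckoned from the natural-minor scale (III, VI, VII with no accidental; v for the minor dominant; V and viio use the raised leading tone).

V7/iv

The pitches Ab-C-Eb-Gb form a dominant seventh chord rooted on Ab.
Ab is not a diatonic chord root with this quality in Ab minor, but it lies a perfect fifth above Db (iv), so the chord functions as an applied dominant of iv.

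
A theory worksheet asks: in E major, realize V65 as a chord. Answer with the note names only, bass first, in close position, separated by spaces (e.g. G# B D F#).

D# F# A B

In E major, scale degree 5 is B, and the diatonic chord built there is a dominant seventh chord.
Stacking thirds from B gives B-D#-F#-A.
With the 65 figure the chord is in first inversion; from the bass D# upward in close position it reads D#-F#-A-B.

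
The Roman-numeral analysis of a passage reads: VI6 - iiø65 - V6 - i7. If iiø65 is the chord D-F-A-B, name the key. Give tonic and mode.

iiø65 is given as D-F-A-B — a half-diminished seventh chord with root B.
If B is scale degree 2 and the mode makes that degree carry a half-diminished seventh chord, the tonic is A and the mode is minor.

A minor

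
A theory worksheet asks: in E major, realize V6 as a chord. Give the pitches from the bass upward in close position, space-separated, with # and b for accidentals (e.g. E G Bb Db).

The numeral's case and figure indicate a major triad. In E major its root, the fifth degree, is B.
That chord is spelled B-D#-F#.
With the 6 figure the chord is in first inversion; from the bass D# upward in close position it reads D#-F#-B.

D# F# B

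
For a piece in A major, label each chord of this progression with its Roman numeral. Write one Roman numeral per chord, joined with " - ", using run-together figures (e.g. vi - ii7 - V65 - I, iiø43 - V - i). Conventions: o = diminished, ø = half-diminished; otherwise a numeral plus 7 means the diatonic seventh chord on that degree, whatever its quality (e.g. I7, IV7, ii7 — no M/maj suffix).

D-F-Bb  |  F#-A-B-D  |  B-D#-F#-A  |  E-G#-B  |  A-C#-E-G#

bII6 - ii43 - V7/V - V - I7

D-F-Bb: major triad on Bb — chromatic; Bb is the lowered second degree, so this is the Neapolitan sixth, bII6 (third, D, in the bass — hence the 6).
F#-A-B-D has root B, degree 2 in A major, so ii43.
B-D#-F#-A is the secondary dominant of V (dominant seventh chord on B): V7/V.
E-G#-B has root E, degree 5 in A major, so V.
A-C#-E-G#: root A is the tonic; major seventh chord there is I7.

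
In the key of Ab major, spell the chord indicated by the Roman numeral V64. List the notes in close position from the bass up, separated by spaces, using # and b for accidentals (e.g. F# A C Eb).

Bb Eb G

In Ab major, the fifth degree is Eb, and the diatonic chord built there is a major triad.
That chord is spelled Eb-G-Bb.
With the 64 figure the chord is in second inversion; from the bass Bb upward in close position it reads Bb-Eb-G.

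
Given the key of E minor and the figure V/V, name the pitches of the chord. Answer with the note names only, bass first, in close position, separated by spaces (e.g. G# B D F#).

F# A# C#

The slash means an applied dominant: we want the dominant of V. In E minor, V is B major, and its dominant is built on F#.
Building a major triad on F# gives F#-A#-C#.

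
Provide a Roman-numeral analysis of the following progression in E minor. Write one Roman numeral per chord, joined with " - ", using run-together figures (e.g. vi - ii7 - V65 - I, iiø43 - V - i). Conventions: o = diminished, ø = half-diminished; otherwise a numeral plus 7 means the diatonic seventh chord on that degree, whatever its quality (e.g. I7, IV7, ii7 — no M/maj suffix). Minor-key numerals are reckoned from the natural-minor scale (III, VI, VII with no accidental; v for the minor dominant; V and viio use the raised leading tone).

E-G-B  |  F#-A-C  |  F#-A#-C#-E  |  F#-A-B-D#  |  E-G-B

i - iio - V7/V - V43 - i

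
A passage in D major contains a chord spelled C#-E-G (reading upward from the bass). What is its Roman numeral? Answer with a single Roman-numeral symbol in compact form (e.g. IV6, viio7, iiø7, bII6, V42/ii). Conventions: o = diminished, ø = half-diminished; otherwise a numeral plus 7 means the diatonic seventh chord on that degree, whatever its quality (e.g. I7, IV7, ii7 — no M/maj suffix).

viio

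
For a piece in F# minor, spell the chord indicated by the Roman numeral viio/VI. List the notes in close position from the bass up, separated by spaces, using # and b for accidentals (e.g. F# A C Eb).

C# E G

viio/VI is a secondary leading-tone chord. The target VI is D in F# minor; the applied chord is rooted a semitone below, on C#.
Building a diminished triad on C# gives C#-E-G.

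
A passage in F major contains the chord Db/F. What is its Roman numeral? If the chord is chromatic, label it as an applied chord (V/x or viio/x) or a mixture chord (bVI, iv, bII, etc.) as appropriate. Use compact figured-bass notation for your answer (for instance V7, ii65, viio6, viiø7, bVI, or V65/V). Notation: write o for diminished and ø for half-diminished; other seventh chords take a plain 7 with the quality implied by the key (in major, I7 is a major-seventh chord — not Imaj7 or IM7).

bVI6

The pitches Db-F-Ab form a major triad rooted on Db.
Db is the lowered sixth degree of F major (diatonic 6 would be D). This is a major triad on the lowered sixth degree, borrowed from the parallel minor.
With F in the bass the chord is in first inversion, so the figured bass is 6.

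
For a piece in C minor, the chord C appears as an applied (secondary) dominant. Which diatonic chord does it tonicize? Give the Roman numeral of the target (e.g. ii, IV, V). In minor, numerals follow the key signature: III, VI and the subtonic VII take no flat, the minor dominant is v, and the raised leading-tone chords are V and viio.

iv

The chord is a major triad on C.
A dominant resolves down a perfect fifth: C → F. In C minor, F is scale degree 4, i.e. iv.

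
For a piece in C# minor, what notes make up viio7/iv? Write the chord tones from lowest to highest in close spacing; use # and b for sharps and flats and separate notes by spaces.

E# G# B D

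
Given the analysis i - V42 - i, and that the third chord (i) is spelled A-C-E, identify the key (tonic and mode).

A minor

i is given as A-C-E — a minor triad with root A.
If A is scale degree 1 and the mode makes that degree carry a minor triad, the tonic is A and the mode is minor.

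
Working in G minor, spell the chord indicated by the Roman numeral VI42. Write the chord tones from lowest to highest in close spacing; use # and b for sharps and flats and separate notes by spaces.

In G minor, the submediant is Eb, and the diatonic chord built there is a major seventh chord.
That chord is spelled Eb-G-Bb-D.
With the 42 figure the chord is in third inversion; from the bass D upward in close position it reads D-Eb-G-Bb.

D Eb G Bb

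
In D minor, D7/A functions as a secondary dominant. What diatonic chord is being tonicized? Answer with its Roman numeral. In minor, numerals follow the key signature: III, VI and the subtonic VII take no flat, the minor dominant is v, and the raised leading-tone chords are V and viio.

iv

The chord is a dominant seventh chord on D.
A dominant resolves down a perfect fifth: D → G. In D minor, G is scale degree 4, i.e. iv.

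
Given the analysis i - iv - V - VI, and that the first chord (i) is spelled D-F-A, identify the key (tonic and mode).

D minor

i is given as D-F-A — a minor triad with root D.
If D is scale degree 1 and the mode makes that degree carry a minor triad, the tonic is D and the mode is minor.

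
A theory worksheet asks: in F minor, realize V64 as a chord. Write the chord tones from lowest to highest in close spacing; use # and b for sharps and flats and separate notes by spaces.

G C E

In F minor, scale degree 5 is C. The dominant is major (leading tone raised), so V is a major triad.
That chord is spelled C-E-G.
With the 64 figure the chord is in second inversion; from the bass G upward in close position it reads G-C-E.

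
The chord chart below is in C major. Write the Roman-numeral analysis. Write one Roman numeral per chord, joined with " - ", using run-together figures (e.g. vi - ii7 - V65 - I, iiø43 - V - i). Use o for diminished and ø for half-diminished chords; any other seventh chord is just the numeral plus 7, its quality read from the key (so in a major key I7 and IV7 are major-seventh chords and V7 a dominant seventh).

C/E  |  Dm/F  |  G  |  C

I6 - ii6 - V - I

C/E has root C, degree 1 in C major, so I6.
Dm/F: root D is the supertonic; minor triad there is ii6.
G: major triad on G = scale degree 5 → V.
C: root C is the tonic; major triad there is I.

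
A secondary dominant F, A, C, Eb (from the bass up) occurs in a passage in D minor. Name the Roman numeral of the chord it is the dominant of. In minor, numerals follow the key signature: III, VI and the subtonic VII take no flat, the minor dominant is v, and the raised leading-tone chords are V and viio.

The chord is a dominant seventh chord on F.
A dominant resolves down a perfect fifth: F → Bb. In D minor, Bb is scale degree 6, i.e. VI.

VI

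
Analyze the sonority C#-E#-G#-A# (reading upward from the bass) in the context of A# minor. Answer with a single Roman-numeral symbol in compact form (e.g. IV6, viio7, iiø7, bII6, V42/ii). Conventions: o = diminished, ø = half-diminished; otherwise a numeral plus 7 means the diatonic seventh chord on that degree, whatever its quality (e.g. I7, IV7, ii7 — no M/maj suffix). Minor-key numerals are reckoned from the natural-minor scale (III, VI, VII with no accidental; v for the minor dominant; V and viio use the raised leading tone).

i65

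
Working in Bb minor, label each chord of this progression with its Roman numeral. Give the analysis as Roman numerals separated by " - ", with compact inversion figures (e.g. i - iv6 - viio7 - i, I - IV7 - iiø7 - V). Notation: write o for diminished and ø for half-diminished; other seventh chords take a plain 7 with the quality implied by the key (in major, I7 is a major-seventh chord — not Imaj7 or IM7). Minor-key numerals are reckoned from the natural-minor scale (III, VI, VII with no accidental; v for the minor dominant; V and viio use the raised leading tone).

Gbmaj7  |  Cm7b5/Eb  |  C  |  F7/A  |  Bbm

Gbmaj7: major seventh chord on Gb = scale degree 6 → VI7.
Cm7b5/Eb has root C, degree 2 in Bb minor, so iiø65.
C: a major triad on C, the applied dominant of V → V/V.
F7/A: dominant seventh chord on F = scale degree 5 → V65.
Bbm: minor triad on Bb = scale degree 1 → i.

VI7 - iiø65 - V/V - V65 - i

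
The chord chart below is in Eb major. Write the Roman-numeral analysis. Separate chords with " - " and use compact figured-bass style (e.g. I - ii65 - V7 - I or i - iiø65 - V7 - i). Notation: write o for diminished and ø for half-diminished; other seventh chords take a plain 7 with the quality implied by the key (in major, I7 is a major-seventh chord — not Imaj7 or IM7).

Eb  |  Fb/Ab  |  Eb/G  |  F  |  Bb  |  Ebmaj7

I - bII6 - I6 - V/V - V - I7

Eb: major triad on Eb = scale degree 1 → I.
Fb/Ab is non-diatonic — a major triad on the lowered supertonic (Fb): the Neapolitan sixth, bII6 (third, Ab, in the bass — hence the 6).
Eb/G: major triad on Eb = scale degree 1 → I6.
F: a major triad on F, the applied dominant of V → V/V.
Bb: root Bb is the dominant; major triad there is V.
Ebmaj7: root Eb is the tonic; major seventh chord there is I7.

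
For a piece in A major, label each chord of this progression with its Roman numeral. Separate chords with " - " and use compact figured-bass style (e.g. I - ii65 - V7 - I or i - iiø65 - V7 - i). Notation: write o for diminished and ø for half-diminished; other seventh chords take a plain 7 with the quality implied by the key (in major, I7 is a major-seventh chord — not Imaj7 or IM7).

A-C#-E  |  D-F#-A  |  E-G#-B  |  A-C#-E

I - IV - V - I

A-C#-E has root A, degree 1 in A major, so I.
D-F#-A: root D is the subdominant; major triad there is IV.
E-G#-B: major triad on E = scale degree 5 → V.
A-C#-E: major triad on A = scale degree 1 → I.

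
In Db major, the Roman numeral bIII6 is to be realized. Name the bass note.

Ab

bIII in Db major has root Fb; the chord is Fb-Ab-Cb.
The figure 6 means first inversion — the third is in the bass.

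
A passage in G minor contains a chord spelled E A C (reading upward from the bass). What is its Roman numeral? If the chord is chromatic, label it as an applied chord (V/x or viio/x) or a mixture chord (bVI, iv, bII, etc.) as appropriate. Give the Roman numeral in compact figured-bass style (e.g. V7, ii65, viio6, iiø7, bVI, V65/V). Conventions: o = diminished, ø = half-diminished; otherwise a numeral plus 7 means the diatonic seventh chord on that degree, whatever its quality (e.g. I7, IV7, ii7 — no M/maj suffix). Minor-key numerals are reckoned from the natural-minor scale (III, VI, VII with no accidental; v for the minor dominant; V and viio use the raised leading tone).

ii64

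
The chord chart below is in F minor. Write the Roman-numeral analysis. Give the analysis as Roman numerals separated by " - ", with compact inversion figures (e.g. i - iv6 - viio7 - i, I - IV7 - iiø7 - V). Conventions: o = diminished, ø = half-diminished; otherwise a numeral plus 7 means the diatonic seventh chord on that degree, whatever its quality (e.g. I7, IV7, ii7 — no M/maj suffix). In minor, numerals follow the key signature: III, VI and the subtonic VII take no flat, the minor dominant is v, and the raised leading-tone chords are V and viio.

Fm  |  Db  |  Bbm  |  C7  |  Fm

i - VI - iv - V7 - i

Fm has root F, degree 1 in F minor, so i.
Db: major triad on Db = scale degree 6 → VI.
Bbm has root Bb, degree 4 in F minor, so iv.
C7 has root C, degree 5 in F minor, so V7.
Fm: minor triad on F = scale degree 1 → i.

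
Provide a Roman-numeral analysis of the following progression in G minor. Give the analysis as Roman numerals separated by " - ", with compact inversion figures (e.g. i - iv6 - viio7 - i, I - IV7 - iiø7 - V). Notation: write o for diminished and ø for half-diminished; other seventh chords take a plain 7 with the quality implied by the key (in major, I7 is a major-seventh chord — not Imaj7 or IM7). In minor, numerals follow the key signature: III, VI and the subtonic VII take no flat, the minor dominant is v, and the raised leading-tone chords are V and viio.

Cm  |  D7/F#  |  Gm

Cm: root C is the subdominant; minor triad there is iv.
D7/F# has root D, degree 5 in G minor, so V65.
Gm has root G, degree 1 in G minor, so i.

iv - V65 - i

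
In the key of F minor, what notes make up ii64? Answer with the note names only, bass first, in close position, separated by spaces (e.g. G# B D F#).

D G Bb

Scale degree 2 in F minor is G; here the chord built on it is altered to a minor triad. ii64 is the minor supertonic, borrowed from the parallel major (the Dorian ii).
So the chord is G-Bb-D, a minor triad.
The figured bass 64 indicates second inversion, placing the fifth (D) in the bass: D-G-Bb.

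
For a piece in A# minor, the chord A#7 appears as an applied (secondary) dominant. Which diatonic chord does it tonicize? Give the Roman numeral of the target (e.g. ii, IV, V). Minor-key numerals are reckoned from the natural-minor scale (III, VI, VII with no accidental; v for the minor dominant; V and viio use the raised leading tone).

iv

The chord is a dominant seventh chord on A#.
A dominant resolves down a perfect fifth: A# → D#. In A# minor, D# is scale degree 4, i.e. iv.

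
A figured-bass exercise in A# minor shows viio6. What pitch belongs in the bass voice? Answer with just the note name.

B#

viio in A# minor has root G##; the chord is G##-B#-D#.
The figure 6 means first inversion — the third is in the bass.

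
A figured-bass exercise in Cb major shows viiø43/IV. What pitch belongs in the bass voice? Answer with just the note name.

Bbb

The applied chord viiø43/IV is rooted on Eb: Eb-Gb-Bbb-Db.
The figure 43 means second inversion — the fifth is in the bass.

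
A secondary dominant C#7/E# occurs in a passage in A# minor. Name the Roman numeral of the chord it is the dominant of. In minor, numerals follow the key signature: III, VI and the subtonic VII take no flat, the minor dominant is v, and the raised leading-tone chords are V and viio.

VI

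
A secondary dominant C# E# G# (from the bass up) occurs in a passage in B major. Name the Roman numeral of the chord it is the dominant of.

V

The chord is a major triad on C#.
A dominant resolves down a perfect fifth: C# → F#. In B major, F# is scale degree 5, i.e. V.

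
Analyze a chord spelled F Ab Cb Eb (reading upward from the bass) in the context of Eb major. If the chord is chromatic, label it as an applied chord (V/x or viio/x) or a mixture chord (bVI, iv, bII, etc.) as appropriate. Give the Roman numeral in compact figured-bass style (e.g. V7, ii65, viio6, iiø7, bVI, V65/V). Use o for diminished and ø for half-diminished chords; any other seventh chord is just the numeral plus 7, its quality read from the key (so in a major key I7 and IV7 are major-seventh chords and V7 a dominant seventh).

iiø7

Stacked in thirds the chord is F-Ab-Cb-Eb: a half-diminished seventh chord on F.
F is the second degree of Eb major. This is the half-diminished supertonic seventh, borrowed from the parallel minor.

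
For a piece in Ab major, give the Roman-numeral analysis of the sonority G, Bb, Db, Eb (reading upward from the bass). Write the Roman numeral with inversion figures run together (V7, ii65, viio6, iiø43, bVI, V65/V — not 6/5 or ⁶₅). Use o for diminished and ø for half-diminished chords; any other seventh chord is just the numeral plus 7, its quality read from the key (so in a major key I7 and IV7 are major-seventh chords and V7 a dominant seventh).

The pitches Eb-G-Bb-Db form a dominant seventh chord rooted on Eb.
Eb is scale degree 5 in Ab major, and a dominant seventh chord on that degree is written V7.
With G in the bass the chord is in first inversion, so the figured bass is 65.

V65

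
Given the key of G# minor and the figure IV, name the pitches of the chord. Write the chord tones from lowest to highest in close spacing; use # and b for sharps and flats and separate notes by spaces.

C# E# G#

Scale degree 4 in G# minor is C#; here the chord built on it is altered to a major triad. IV is the major subdominant, borrowed from the parallel major.
So the chord is C#-E#-G#.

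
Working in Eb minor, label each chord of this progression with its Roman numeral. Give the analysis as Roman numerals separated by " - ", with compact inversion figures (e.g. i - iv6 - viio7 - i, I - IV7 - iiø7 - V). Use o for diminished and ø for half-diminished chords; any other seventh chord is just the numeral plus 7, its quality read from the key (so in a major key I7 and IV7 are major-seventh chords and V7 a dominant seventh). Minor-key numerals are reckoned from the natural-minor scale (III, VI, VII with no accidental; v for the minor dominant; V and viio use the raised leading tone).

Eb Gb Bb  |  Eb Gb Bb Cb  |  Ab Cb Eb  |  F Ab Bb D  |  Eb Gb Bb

i - VI65 - iv - V43 - i

Eb-Gb-Bb: minor triad on Eb = scale degree 1 → i.
Eb-Gb-Bb-Cb has root Cb, degree 6 in Eb minor, so VI65.
Ab-Cb-Eb: root Ab is the subdominant; minor triad there is iv.
F-Ab-Bb-D: dominant seventh chord on Bb = scale degree 5 → V43.
Eb-Gb-Bb: root Eb is the tonic; minor triad there is i.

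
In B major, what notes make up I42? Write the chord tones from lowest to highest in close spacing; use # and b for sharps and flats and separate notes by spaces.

A# B D# F#

In B major, the tonic is B, and the diatonic chord built there is a major seventh chord.
Stacking thirds from B gives B-D#-F#-A#.
The figured bass 42 indicates third inversion, placing the seventh (A#) in the bass: A#-B-D#-F#.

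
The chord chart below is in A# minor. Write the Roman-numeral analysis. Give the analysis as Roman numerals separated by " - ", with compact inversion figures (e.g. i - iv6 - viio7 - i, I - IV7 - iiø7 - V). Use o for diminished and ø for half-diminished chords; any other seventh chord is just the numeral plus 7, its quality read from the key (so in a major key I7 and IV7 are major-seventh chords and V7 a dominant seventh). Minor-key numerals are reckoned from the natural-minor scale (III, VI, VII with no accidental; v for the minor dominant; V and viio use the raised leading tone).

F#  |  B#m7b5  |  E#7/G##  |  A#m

VI - iiø7 - V65 - i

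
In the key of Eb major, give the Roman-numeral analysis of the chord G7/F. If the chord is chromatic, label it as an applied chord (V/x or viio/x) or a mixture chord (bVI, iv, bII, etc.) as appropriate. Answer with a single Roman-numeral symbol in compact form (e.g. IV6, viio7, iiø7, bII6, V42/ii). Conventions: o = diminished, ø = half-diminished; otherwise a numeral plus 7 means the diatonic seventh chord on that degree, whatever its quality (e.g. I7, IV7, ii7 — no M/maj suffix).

V42/vi

The pitches G-B-D-F form a dominant seventh chord rooted on G.
G is not a diatonic chord root with this quality in Eb major, but it lies a perfect fifth above C (vi), so the chord functions as an applied dominant of vi.
With F in the bass the chord is in third inversion, so the figured bass is 42.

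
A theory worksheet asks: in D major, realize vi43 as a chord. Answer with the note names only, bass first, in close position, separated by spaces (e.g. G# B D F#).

In D major, scale degree 6 is B, and the diatonic chord built there is a minor seventh chord.
That chord is spelled B-D-F#-A.
The figured bass 43 indicates second inversion, placing the fifth (F#) in the bass: F#-A-B-D.

F# A B D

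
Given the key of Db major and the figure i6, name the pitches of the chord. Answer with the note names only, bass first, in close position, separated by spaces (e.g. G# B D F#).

i6 is the minor tonic, borrowed from the parallel minor. In Db major that root is Db.
So the chord is Db-Fb-Ab.
With the 6 figure the chord is in first inversion; from the bass Fb upward in close position it reads Fb-Ab-Db.

Fb Ab Db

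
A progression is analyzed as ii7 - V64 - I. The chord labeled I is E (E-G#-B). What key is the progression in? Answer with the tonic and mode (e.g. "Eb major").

E major

I is given as E-G#-B — a major triad with root E.
If E is scale degree 1 and the mode makes that degree carry a major triad, the tonic is E and the mode is major.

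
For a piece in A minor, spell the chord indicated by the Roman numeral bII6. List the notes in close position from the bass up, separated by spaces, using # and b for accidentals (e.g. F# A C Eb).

D F Bb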